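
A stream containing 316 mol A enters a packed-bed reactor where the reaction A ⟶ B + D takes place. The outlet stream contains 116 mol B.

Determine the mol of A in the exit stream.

200 mol

For B: n = n₀ + 1ξ → 116 = 0 + 1ξ, giving ξ = 116 mol.
Outlet amounts (n = n₀ + ν ξ):
  A: 316 − 1(116) = 200
  B: 0 + 1(116) = 116
  D: 0 + 1(116) = 116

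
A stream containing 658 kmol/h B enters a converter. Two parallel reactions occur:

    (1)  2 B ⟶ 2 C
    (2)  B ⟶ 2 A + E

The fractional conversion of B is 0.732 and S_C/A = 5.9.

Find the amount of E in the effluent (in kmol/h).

37.6 kmol/h

Conversion of B: B consumed = 0.732 × 658 = 481.7 kmol/h = 2ξ₁ + 1ξ₂.
Selectivity: 2ξ₁ / (2ξ₂) = 5.9 → ξ₁ = 5.9 ξ₂.
Substitute: (2·5.9 + 1) ξ₂ = 481.7 → ξ₂ = 37.63 kmol/h, ξ₁ = 222 kmol/h.
Outlet amounts (n = n₀ + Σ ν·ξ):
  B: 658 − 2(222) − 1(37.63) = 176.3
  C: 0 + 2(222) = 444
  A: 0 + 2(37.63) = 75.26
  E: 0 + 1(37.63) = 37.63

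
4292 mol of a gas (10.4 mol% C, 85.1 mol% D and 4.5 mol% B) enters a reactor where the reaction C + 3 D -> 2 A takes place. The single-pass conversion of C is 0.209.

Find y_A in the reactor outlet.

C reacted = 0.209 × 446.4 = 93.29 mol; ν_C = −1, so ξ = 93.29/1 = 93.29 mol.
Outlet amounts (n = n₀ + ν ξ):
  C: 446.4 − 1(93.29) = 353.1
  D: 3652 − 3(93.29) = 3373
  A: 0 + 2(93.29) = 186.6
  B: 193.1 (inert)
Total out = 4105 mol; y_A = 186.6 / 4105 = 0.04545.

0.0454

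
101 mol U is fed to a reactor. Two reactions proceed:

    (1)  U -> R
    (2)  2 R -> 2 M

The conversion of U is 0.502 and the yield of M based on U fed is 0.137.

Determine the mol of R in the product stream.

Conversion of U: U consumed = 1ξ₁ = 0.502 × 101 → ξ₁ = 50.7 mol.
Yield of M: 2ξ₂ / 101 = 0.137 → ξ₂ = 6.919 mol.
Outlet amounts (n = n₀ + Σ ν·ξ):
  U: 101 − 1(50.7) = 50.3
  R: 0 + 1(50.7) − 2(6.919) = 36.86
  M: 0 + 2(6.919) = 13.84

36.9 mol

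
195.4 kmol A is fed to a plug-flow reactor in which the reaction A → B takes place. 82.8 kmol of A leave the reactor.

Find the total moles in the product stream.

195 kmol

For A: n = n₀ − 1ξ → 82.8 = 195.4 − 1ξ, giving ξ = 112.6 kmol.
Outlet amounts (n = n₀ + ν ξ):
  A: 195.4 − 1(112.6) = 82.8
  B: 0 + 1(112.6) = 112.6
Total out = 82.8 + 112.6 = 195.4 kmol.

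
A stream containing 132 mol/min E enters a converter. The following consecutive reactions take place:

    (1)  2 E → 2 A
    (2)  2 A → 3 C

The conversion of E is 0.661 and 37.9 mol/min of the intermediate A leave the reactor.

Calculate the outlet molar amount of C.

Conversion of E: E consumed = 2ξ₁ = 0.661 × 132 → ξ₁ = 43.63 mol/min.
A balance: n_A = 0 + 2ξ₁ − 2ξ₂ = 37.9 → ξ₂ = (2·43.63 − 37.9)/2 = 24.68 mol/min.
Outlet amounts (n = n₀ + Σ ν·ξ):
  E: 132 − 2(43.63) = 44.75
  A: 0 + 2(43.63) − 2(24.68) = 37.9
  C: 0 + 3(24.68) = 74.03

74 mol/min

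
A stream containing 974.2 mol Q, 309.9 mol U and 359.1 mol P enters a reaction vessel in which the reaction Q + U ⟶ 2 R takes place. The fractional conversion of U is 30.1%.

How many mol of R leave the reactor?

187 mol

U reacted = 0.301 × 309.9 = 93.28 mol; ν_U = −1, so ξ = 93.28/1 = 93.28 mol.
Outlet amounts (n = n₀ + ν ξ):
  Q: 974.2 − 1(93.28) = 880.9
  U: 309.9 − 1(93.28) = 216.6
  R: 0 + 2(93.28) = 186.6
  P: 359.1 (inert)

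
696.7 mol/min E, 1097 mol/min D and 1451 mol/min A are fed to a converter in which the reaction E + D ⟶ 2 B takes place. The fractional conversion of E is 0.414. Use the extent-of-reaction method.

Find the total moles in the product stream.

E reacted = 0.414 × 696.7 = 288.4 mol/min; ν_E = −1, so ξ = 288.4/1 = 288.4 mol/min.
Outlet amounts (n = n₀ + ν ξ):
  E: 696.7 − 1(288.4) = 408.3
  D: 1097 − 1(288.4) = 808.6
  B: 0 + 2(288.4) = 576.9
  A: 1451 (inert)
Total out = 408.3 + 808.6 + 576.9 + 1451 = 3245 mol/min.

3240 mol/min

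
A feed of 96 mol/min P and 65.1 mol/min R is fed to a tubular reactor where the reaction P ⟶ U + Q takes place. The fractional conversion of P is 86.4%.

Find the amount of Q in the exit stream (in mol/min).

82.9 mol/min

P reacted = 0.864 × 96 = 82.94 mol/min; ν_P = −1, so ξ = 82.94/1 = 82.94 mol/min.
Outlet amounts (n = n₀ + ν ξ):
  P: 96 − 1(82.94) = 13.06
  U: 0 + 1(82.94) = 82.94
  Q: 0 + 1(82.94) = 82.94
  R: 65.1 (inert)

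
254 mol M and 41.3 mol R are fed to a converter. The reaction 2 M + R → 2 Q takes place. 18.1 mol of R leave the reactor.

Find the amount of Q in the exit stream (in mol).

46.4 mol

For R: n = n₀ − 1ξ → 18.1 = 41.3 − 1ξ, giving ξ = 23.2 mol.
Outlet amounts (n = n₀ + ν ξ):
  M: 254 − 2(23.2) = 207.6
  R: 41.3 − 1(23.2) = 18.1
  Q: 0 + 2(23.2) = 46.4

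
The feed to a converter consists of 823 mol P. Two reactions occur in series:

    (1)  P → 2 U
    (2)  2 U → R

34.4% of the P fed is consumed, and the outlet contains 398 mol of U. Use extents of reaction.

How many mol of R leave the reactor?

84.1 mol

Conversion of P: P consumed = 1ξ₁ = 0.344 × 823 → ξ₁ = 283.1 mol.
U balance: n_U = 0 + 2ξ₁ − 2ξ₂ = 398 → ξ₂ = (2·283.1 − 398)/2 = 84.11 mol.
Outlet amounts (n = n₀ + Σ ν·ξ):
  P: 823 − 1(283.1) = 539.9
  U: 0 + 2(283.1) − 2(84.11) = 398
  R: 0 + 1(84.11) = 84.11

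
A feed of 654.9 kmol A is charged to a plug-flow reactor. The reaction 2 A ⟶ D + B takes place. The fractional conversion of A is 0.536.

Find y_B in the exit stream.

0.268

A reacted = 0.536 × 654.9 = 351 kmol; ν_A = −2, so ξ = 351/2 = 175.5 kmol.
Outlet amounts (n = n₀ + ν ξ):
  A: 654.9 − 2(175.5) = 303.9
  D: 0 + 1(175.5) = 175.5
  B: 0 + 1(175.5) = 175.5
Total out = 654.9 kmol; y_B = 175.5 / 654.9 = 0.268.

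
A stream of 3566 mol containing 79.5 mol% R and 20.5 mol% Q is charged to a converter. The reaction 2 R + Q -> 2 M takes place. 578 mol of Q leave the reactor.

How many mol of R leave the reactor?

For Q: n = n₀ − 1ξ → 578 = 731 − 1ξ, giving ξ = 153 mol.
Outlet amounts (n = n₀ + ν ξ):
  R: 2835 − 2(153) = 2529
  Q: 731 − 1(153) = 578
  M: 0 + 2(153) = 306.1

2530 mol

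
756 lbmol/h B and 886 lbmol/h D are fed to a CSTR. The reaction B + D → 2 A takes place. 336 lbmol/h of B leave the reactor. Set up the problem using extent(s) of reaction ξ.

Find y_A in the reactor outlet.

0.512

For B: n = n₀ − 1ξ → 336 = 756 − 1ξ, giving ξ = 420 lbmol/h.
Outlet amounts (n = n₀ + ν ξ):
  B: 756 − 1(420) = 336
  D: 886 − 1(420) = 466
  A: 0 + 2(420) = 840
Total out = 1642 lbmol/h; y_A = 840 / 1642 = 0.5116.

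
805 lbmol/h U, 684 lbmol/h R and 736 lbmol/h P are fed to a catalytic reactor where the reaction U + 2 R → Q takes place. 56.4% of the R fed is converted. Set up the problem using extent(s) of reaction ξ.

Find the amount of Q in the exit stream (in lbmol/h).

R reacted = 0.564 × 684 = 385.8 lbmol/h; ν_R = −2, so ξ = 385.8/2 = 192.9 lbmol/h.
Outlet amounts (n = n₀ + ν ξ):
  U: 805 − 1(192.9) = 612.1
  R: 684 − 2(192.9) = 298.2
  Q: 0 + 1(192.9) = 192.9
  P: 736 (inert)

193 lbmol/h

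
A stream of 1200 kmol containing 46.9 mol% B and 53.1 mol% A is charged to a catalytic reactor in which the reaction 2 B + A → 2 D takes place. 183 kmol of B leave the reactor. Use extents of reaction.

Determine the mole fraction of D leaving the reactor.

For B: n = n₀ − 2ξ → 183 = 562.8 − 2ξ, giving ξ = 189.9 kmol.
Outlet amounts (n = n₀ + ν ξ):
  B: 562.8 − 2(189.9) = 183
  A: 637.2 − 1(189.9) = 447.3
  D: 0 + 2(189.9) = 379.8
Total out = 1010 kmol; y_D = 379.8 / 1010 = 0.376.

0.376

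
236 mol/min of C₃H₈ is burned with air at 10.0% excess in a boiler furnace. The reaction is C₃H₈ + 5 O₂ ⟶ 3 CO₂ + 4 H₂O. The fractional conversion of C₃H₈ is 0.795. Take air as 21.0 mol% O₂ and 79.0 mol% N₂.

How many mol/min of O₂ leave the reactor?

360 mol/min

Stoichiometric O₂ = 5 × 236 = 1180 mol/min; O₂ fed = 1180 × 1.100 = 1298 mol/min.
N₂ fed = 1298 × 79/21 = 4883 mol/min.
Fuel reacted = 0.795 × 236 → ξ = 187.6 mol/min.
Outlet (n = n₀ + ν ξ):
  C₃H₈: 236 − 1(187.6) = 48.38
  O₂: 1298 − 5(187.6) = 359.9
  N₂: 4883 (inert)
  CO₂: 0 + 3(187.6) = 562.9
  H₂O: 0 + 4(187.6) = 750.5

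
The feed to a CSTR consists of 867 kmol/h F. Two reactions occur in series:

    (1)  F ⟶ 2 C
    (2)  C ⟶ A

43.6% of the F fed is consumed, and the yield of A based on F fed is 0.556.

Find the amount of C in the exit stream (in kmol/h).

Conversion of F: F consumed = 1ξ₁ = 0.436 × 867 → ξ₁ = 378 kmol/h.
Yield of A: 1ξ₂ / 867 = 0.556 → ξ₂ = 482.1 kmol/h.
Outlet amounts (n = n₀ + Σ ν·ξ):
  F: 867 − 1(378) = 489
  C: 0 + 2(378) − 1(482.1) = 274
  A: 0 + 1(482.1) = 482.1

274 kmol/h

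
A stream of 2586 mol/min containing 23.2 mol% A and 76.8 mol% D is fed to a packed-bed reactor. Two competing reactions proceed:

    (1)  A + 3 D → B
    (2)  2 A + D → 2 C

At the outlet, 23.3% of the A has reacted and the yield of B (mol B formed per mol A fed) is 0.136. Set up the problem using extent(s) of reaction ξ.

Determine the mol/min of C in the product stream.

58.2 mol/min

Yield of B: 1ξ₁ / 600 = 0.136 → ξ₁ = 81.59 mol/min.
Conversion of A: 1ξ₁ + 2ξ₂ = 0.233 × 600 = 139.8 → ξ₂ = 29.1 mol/min.
Outlet amounts (n = n₀ + Σ ν·ξ):
  A: 600 − 1(81.59) − 2(29.1) = 460.2
  D: 1986 − 3(81.59) − 1(29.1) = 1712
  B: 0 + 1(81.59) = 81.59
  C: 0 + 2(29.1) = 58.2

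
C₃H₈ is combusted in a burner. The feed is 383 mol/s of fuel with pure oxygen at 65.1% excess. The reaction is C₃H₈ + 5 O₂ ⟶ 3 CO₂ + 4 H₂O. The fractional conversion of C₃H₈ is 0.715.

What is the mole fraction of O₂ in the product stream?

0.469

Stoichiometric O₂ = 5 × 383 = 1915 mol/s; O₂ fed = 1915 × 1.651 = 3162 mol/s.
Fuel reacted = 0.715 × 383 → ξ = 273.8 mol/s.
Outlet (n = n₀ + ν ξ):
  C₃H₈: 383 − 1(273.8) = 109.2
  O₂: 3162 − 5(273.8) = 1792
  CO₂: 0 + 3(273.8) = 821.5
  H₂O: 0 + 4(273.8) = 1095
Total out = 3819 mol/s; y_O₂ = 1792 / 3819 = 0.4694.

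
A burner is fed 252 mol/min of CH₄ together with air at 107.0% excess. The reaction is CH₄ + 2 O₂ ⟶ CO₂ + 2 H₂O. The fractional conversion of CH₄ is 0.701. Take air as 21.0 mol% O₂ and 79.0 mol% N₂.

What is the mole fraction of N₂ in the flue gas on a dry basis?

0.806

Stoichiometric O₂ = 2 × 252 = 504 mol/min; O₂ fed = 504 × 2.070 = 1043 mol/min.
N₂ fed = 1043 × 79/21 = 3925 mol/min.
Fuel reacted = 0.701 × 252 → ξ = 176.7 mol/min.
Outlet (n = n₀ + ν ξ):
  CH₄: 252 − 1(176.7) = 75.35
  O₂: 1043 − 2(176.7) = 690
  N₂: 3925 (inert)
  CO₂: 0 + 1(176.7) = 176.7
  H₂O: 0 + 2(176.7) = 353.3
Dry total = 4867 mol/min; y_N₂ (dry) = 3925 / 4867 = 0.8064.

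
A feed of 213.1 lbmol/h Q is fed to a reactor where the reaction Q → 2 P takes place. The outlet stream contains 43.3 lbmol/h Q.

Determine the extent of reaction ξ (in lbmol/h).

ξ = 170 lbmol/h

For Q: n = n₀ − 1ξ → 43.3 = 213.1 − 1ξ, giving ξ = 169.8 lbmol/h.
Outlet amounts (n = n₀ + ν ξ):
  Q: 213.1 − 1(169.8) = 43.3
  P: 0 + 2(169.8) = 339.6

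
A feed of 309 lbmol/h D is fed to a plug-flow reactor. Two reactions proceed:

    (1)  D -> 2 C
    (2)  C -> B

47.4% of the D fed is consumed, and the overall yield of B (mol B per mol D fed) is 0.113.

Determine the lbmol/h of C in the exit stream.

Conversion of D: D consumed = 1ξ₁ = 0.474 × 309 → ξ₁ = 146.5 lbmol/h.
Yield of B: 1ξ₂ / 309 = 0.113 → ξ₂ = 34.92 lbmol/h.
Outlet amounts (n = n₀ + Σ ν·ξ):
  D: 309 − 1(146.5) = 162.5
  C: 0 + 2(146.5) − 1(34.92) = 258
  B: 0 + 1(34.92) = 34.92

258 lbmol/h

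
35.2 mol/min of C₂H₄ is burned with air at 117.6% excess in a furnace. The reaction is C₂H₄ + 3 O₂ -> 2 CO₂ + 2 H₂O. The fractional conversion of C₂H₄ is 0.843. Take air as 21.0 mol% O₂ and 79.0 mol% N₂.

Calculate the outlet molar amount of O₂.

141 mol/min

Stoichiometric O₂ = 3 × 35.2 = 105.6 mol/min; O₂ fed = 105.6 × 2.176 = 229.8 mol/min.
N₂ fed = 229.8 × 79/21 = 864.4 mol/min.
Fuel reacted = 0.843 × 35.2 → ξ = 29.67 mol/min.
Outlet (n = n₀ + ν ξ):
  C₂H₄: 35.2 − 1(29.67) = 5.526
  O₂: 229.8 − 3(29.67) = 140.8
  N₂: 864.4 (inert)
  CO₂: 0 + 2(29.67) = 59.35
  H₂O: 0 + 2(29.67) = 59.35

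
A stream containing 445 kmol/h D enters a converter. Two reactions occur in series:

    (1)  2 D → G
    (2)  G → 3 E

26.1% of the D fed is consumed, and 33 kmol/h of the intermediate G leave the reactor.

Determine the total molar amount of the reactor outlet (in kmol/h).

Conversion of D: D consumed = 2ξ₁ = 0.261 × 445 → ξ₁ = 58.07 kmol/h.
G balance: n_G = 0 + 1ξ₁ − 1ξ₂ = 33 → ξ₂ = (1·58.07 − 33)/1 = 25.07 kmol/h.
Outlet amounts (n = n₀ + Σ ν·ξ):
  D: 445 − 2(58.07) = 328.9
  G: 0 + 1(58.07) − 1(25.07) = 33
  E: 0 + 3(25.07) = 75.22
Total out = 328.9 + 33 + 75.22 = 437.1 kmol/h.

437 kmol/h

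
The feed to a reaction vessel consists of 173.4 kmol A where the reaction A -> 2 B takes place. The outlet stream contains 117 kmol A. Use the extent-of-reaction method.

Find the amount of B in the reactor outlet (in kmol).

113 kmol

For A: n = n₀ − 1ξ → 117 = 173.4 − 1ξ, giving ξ = 56.4 kmol.
Outlet amounts (n = n₀ + ν ξ):
  A: 173.4 − 1(56.4) = 117
  B: 0 + 2(56.4) = 112.8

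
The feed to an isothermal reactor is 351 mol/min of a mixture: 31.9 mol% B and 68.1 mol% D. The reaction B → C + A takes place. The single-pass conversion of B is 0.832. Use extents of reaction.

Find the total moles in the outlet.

444 mol/min

B reacted = 0.832 × 112 = 93.16 mol/min; ν_B = −1, so ξ = 93.16/1 = 93.16 mol/min.
Outlet amounts (n = n₀ + ν ξ):
  B: 112 − 1(93.16) = 18.81
  C: 0 + 1(93.16) = 93.16
  A: 0 + 1(93.16) = 93.16
  D: 239 (inert)
Total out = 18.81 + 93.16 + 93.16 + 239 = 444.2 mol/min.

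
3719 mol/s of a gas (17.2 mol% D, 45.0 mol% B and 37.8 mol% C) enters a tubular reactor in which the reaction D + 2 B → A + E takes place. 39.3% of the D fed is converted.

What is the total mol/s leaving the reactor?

3470 mol/s

D reacted = 0.393 × 639.7 = 251.4 mol/s; ν_D = −1, so ξ = 251.4/1 = 251.4 mol/s.
Outlet amounts (n = n₀ + ν ξ):
  D: 639.7 − 1(251.4) = 388.3
  B: 1674 − 2(251.4) = 1171
  A: 0 + 1(251.4) = 251.4
  E: 0 + 1(251.4) = 251.4
  C: 1406 (inert)
Total out = 388.3 + 1171 + 251.4 + 251.4 + 1406 = 3468 mol/s.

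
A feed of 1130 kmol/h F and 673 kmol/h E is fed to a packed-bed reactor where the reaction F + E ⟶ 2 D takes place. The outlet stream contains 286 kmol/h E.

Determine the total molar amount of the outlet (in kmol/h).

1800 kmol/h

For E: n = n₀ − 1ξ → 286 = 673 − 1ξ, giving ξ = 387 kmol/h.
Outlet amounts (n = n₀ + ν ξ):
  F: 1130 − 1(387) = 743
  E: 673 − 1(387) = 286
  D: 0 + 2(387) = 774
Total out = 743 + 286 + 774 = 1803 kmol/h.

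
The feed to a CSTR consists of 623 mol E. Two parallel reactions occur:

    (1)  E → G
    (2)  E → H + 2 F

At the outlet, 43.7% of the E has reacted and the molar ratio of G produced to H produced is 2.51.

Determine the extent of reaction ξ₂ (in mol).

Conversion of E: E consumed = 0.437 × 623 = 272.3 mol = 1ξ₁ + 1ξ₂.
Selectivity: 1ξ₁ / (1ξ₂) = 2.51 → ξ₁ = 2.51 ξ₂.
Substitute: (1·2.51 + 1) ξ₂ = 272.3 → ξ₂ = 77.56 mol, ξ₁ = 194.7 mol.
Outlet amounts (n = n₀ + Σ ν·ξ):
  E: 623 − 1(194.7) − 1(77.56) = 350.7
  G: 0 + 1(194.7) = 194.7
  H: 0 + 1(77.56) = 77.56
  F: 0 + 2(77.56) = 155.1

ξ₂ = 77.6 mol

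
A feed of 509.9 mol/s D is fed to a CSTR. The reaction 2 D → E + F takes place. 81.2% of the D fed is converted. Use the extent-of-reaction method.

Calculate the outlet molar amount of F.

D reacted = 0.812 × 509.9 = 414 mol/s; ν_D = −2, so ξ = 414/2 = 207 mol/s.
Outlet amounts (n = n₀ + ν ξ):
  D: 509.9 − 2(207) = 95.86
  E: 0 + 1(207) = 207
  F: 0 + 1(207) = 207

207 mol/s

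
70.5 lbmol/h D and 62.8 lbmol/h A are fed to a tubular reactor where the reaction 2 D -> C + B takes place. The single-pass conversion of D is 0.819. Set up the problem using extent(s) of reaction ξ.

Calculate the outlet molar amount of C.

28.9 lbmol/h

D reacted = 0.819 × 70.5 = 57.74 lbmol/h; ν_D = −2, so ξ = 57.74/2 = 28.87 lbmol/h.
Outlet amounts (n = n₀ + ν ξ):
  D: 70.5 − 2(28.87) = 12.76
  C: 0 + 1(28.87) = 28.87
  B: 0 + 1(28.87) = 28.87
  A: 62.8 (inert)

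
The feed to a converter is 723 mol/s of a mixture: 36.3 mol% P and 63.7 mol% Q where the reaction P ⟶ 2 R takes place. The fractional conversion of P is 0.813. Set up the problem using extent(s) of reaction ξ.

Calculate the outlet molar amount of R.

P reacted = 0.813 × 262.4 = 213.4 mol/s; ν_P = −1, so ξ = 213.4/1 = 213.4 mol/s.
Outlet amounts (n = n₀ + ν ξ):
  P: 262.4 − 1(213.4) = 49.08
  R: 0 + 2(213.4) = 426.7
  Q: 460.6 (inert)

427 mol/s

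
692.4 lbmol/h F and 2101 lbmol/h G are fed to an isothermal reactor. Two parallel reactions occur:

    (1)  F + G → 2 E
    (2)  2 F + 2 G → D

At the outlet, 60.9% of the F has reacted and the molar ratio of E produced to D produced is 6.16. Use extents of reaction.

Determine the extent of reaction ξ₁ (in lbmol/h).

ξ₁ = 256 lbmol/h

Conversion of F: F consumed = 0.609 × 692.4 = 421.7 lbmol/h = 1ξ₁ + 2ξ₂.
Selectivity: 2ξ₁ / (1ξ₂) = 6.16 → ξ₁ = 3.08 ξ₂.
Substitute: (1·3.08 + 2) ξ₂ = 421.7 → ξ₂ = 83.01 lbmol/h, ξ₁ = 255.7 lbmol/h.
Outlet amounts (n = n₀ + Σ ν·ξ):
  F: 692.4 − 1(255.7) − 2(83.01) = 270.7
  G: 2101 − 1(255.7) − 2(83.01) = 1679
  E: 0 + 2(255.7) = 511.3
  D: 0 + 1(83.01) = 83.01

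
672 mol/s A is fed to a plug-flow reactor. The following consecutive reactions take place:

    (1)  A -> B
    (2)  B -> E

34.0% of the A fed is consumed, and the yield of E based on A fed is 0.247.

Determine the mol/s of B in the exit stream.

62.5 mol/s

Conversion of A: A consumed = 1ξ₁ = 0.34 × 672 → ξ₁ = 228.5 mol/s.
Yield of E: 1ξ₂ / 672 = 0.247 → ξ₂ = 166 mol/s.
Outlet amounts (n = n₀ + Σ ν·ξ):
  A: 672 − 1(228.5) = 443.5
  B: 0 + 1(228.5) − 1(166) = 62.5
  E: 0 + 1(166) = 166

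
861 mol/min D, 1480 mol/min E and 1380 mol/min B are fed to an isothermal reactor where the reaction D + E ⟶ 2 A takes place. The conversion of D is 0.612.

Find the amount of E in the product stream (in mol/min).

953 mol/min

D reacted = 0.612 × 861 = 526.9 mol/min; ν_D = −1, so ξ = 526.9/1 = 526.9 mol/min.
Outlet amounts (n = n₀ + ν ξ):
  D: 861 − 1(526.9) = 334.1
  E: 1480 − 1(526.9) = 953.1
  A: 0 + 2(526.9) = 1054
  B: 1380 (inert)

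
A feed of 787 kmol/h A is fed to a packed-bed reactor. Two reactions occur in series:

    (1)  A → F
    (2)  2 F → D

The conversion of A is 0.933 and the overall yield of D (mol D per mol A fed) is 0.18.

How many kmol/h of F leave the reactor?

451 kmol/h

Conversion of A: A consumed = 1ξ₁ = 0.933 × 787 → ξ₁ = 734.3 kmol/h.
Yield of D: 1ξ₂ / 787 = 0.18 → ξ₂ = 141.7 kmol/h.
Outlet amounts (n = n₀ + Σ ν·ξ):
  A: 787 − 1(734.3) = 52.73
  F: 0 + 1(734.3) − 2(141.7) = 451
  D: 0 + 1(141.7) = 141.7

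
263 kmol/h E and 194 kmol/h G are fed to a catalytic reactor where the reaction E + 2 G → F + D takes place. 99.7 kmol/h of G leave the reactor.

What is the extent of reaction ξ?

For G: n = n₀ − 2ξ → 99.7 = 194 − 2ξ, giving ξ = 47.15 kmol/h.
Outlet amounts (n = n₀ + ν ξ):
  E: 263 − 1(47.15) = 215.8
  G: 194 − 2(47.15) = 99.7
  F: 0 + 1(47.15) = 47.15
  D: 0 + 1(47.15) = 47.15

ξ = 47.1 kmol/h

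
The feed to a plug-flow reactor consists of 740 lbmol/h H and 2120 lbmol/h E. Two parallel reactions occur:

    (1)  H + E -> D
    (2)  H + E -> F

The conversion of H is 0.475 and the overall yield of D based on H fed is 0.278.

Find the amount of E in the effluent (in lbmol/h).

1770 lbmol/h

Yield of D: 1ξ₁ / 740 = 0.278 → ξ₁ = 205.7 lbmol/h.
Conversion of H: 1ξ₁ + 1ξ₂ = 0.475 × 740 = 351.5 → ξ₂ = 145.8 lbmol/h.
Outlet amounts (n = n₀ + Σ ν·ξ):
  H: 740 − 1(205.7) − 1(145.8) = 388.5
  E: 2120 − 1(205.7) − 1(145.8) = 1768
  D: 0 + 1(205.7) = 205.7
  F: 0 + 1(145.8) = 145.8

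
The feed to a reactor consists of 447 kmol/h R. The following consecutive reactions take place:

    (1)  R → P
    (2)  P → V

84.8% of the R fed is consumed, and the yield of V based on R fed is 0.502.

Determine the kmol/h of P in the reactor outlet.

155 kmol/h

Conversion of R: R consumed = 1ξ₁ = 0.848 × 447 → ξ₁ = 379.1 kmol/h.
Yield of V: 1ξ₂ / 447 = 0.502 → ξ₂ = 224.4 kmol/h.
Outlet amounts (n = n₀ + Σ ν·ξ):
  R: 447 − 1(379.1) = 67.94
  P: 0 + 1(379.1) − 1(224.4) = 154.7
  V: 0 + 1(224.4) = 224.4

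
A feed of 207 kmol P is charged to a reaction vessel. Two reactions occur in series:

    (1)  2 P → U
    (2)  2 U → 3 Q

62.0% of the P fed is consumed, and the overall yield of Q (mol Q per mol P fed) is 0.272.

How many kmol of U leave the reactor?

26.6 kmol

Conversion of P: P consumed = 2ξ₁ = 0.62 × 207 → ξ₁ = 64.17 kmol.
Yield of Q: 3ξ₂ / 207 = 0.272 → ξ₂ = 18.77 kmol.
Outlet amounts (n = n₀ + Σ ν·ξ):
  P: 207 − 2(64.17) = 78.66
  U: 0 + 1(64.17) − 2(18.77) = 26.63
  Q: 0 + 3(18.77) = 56.3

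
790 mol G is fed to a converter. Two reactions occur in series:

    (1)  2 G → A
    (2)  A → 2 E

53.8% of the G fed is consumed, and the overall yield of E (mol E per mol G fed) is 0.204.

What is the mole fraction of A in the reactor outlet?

Conversion of G: G consumed = 2ξ₁ = 0.538 × 790 → ξ₁ = 212.5 mol.
Yield of E: 2ξ₂ / 790 = 0.204 → ξ₂ = 80.58 mol.
Outlet amounts (n = n₀ + Σ ν·ξ):
  G: 790 − 2(212.5) = 365
  A: 0 + 1(212.5) − 1(80.58) = 131.9
  E: 0 + 2(80.58) = 161.2
Total out = 658.1 mol; y_A = 131.9 / 658.1 = 0.2005.

0.2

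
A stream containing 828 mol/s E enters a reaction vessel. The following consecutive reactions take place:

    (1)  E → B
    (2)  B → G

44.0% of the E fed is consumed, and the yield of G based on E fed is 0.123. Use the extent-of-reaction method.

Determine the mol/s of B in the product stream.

Conversion of E: E consumed = 1ξ₁ = 0.44 × 828 → ξ₁ = 364.3 mol/s.
Yield of G: 1ξ₂ / 828 = 0.123 → ξ₂ = 101.8 mol/s.
Outlet amounts (n = n₀ + Σ ν·ξ):
  E: 828 − 1(364.3) = 463.7
  B: 0 + 1(364.3) − 1(101.8) = 262.5
  G: 0 + 1(101.8) = 101.8

262 mol/s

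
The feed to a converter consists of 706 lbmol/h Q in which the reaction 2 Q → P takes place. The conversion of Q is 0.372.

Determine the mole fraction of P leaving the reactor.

0.229

Q reacted = 0.372 × 706 = 262.6 lbmol/h; ν_Q = −2, so ξ = 262.6/2 = 131.3 lbmol/h.
Outlet amounts (n = n₀ + ν ξ):
  Q: 706 − 2(131.3) = 443.4
  P: 0 + 1(131.3) = 131.3
Total out = 574.7 lbmol/h; y_P = 131.3 / 574.7 = 0.2285.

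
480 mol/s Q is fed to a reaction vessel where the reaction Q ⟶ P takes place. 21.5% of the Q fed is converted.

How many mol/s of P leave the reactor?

103 mol/s

Q reacted = 0.215 × 480 = 103.2 mol/s; ν_Q = −1, so ξ = 103.2/1 = 103.2 mol/s.
Outlet amounts (n = n₀ + ν ξ):
  Q: 480 − 1(103.2) = 376.8
  P: 0 + 1(103.2) = 103.2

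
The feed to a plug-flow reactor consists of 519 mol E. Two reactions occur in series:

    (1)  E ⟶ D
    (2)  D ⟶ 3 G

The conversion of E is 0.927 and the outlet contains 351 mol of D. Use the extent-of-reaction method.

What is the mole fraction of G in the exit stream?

0.501

Conversion of E: E consumed = 1ξ₁ = 0.927 × 519 → ξ₁ = 481.1 mol.
D balance: n_D = 0 + 1ξ₁ − 1ξ₂ = 351 → ξ₂ = (1·481.1 − 351)/1 = 130.1 mol.
Outlet amounts (n = n₀ + Σ ν·ξ):
  E: 519 − 1(481.1) = 37.89
  D: 0 + 1(481.1) − 1(130.1) = 351
  G: 0 + 3(130.1) = 390.3
Total out = 779.2 mol; y_G = 390.3 / 779.2 = 0.5009.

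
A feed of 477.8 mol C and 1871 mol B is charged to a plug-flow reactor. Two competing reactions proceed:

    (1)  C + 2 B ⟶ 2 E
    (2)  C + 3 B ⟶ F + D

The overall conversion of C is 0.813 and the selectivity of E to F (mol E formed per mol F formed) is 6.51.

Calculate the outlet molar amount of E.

Conversion of C: C consumed = 0.813 × 477.8 = 388.5 mol = 1ξ₁ + 1ξ₂.
Selectivity: 2ξ₁ / (1ξ₂) = 6.51 → ξ₁ = 3.255 ξ₂.
Substitute: (1·3.255 + 1) ξ₂ = 388.5 → ξ₂ = 91.29 mol, ξ₁ = 297.2 mol.
Outlet amounts (n = n₀ + Σ ν·ξ):
  C: 477.8 − 1(297.2) − 1(91.29) = 89.35
  B: 1871 − 2(297.2) − 3(91.29) = 1003
  E: 0 + 2(297.2) = 594.3
  F: 0 + 1(91.29) = 91.29
  D: 0 + 1(91.29) = 91.29

594 mol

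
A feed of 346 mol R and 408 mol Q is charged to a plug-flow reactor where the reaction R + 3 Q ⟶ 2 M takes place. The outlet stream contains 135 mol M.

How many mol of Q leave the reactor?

206 mol

For M: n = n₀ + 2ξ → 135 = 0 + 2ξ, giving ξ = 67.5 mol.
Outlet amounts (n = n₀ + ν ξ):
  R: 346 − 1(67.5) = 278.5
  Q: 408 − 3(67.5) = 205.5
  M: 0 + 2(67.5) = 135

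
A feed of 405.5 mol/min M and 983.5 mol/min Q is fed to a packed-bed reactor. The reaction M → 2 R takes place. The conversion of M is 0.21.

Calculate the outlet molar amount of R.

170 mol/min

M reacted = 0.21 × 405.5 = 85.16 mol/min; ν_M = −1, so ξ = 85.16/1 = 85.16 mol/min.
Outlet amounts (n = n₀ + ν ξ):
  M: 405.5 − 1(85.16) = 320.3
  R: 0 + 2(85.16) = 170.3
  Q: 983.5 (inert)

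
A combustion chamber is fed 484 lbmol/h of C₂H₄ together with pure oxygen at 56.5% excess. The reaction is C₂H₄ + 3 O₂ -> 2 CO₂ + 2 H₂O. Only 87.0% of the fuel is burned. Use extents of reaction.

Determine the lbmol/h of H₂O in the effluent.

Stoichiometric O₂ = 3 × 484 = 1452 lbmol/h; O₂ fed = 1452 × 1.565 = 2272 lbmol/h.
Fuel reacted = 0.87 × 484 → ξ = 421.1 lbmol/h.
Outlet (n = n₀ + ν ξ):
  C₂H₄: 484 − 1(421.1) = 62.92
  O₂: 2272 − 3(421.1) = 1009
  CO₂: 0 + 2(421.1) = 842.2
  H₂O: 0 + 2(421.1) = 842.2

842 lbmol/h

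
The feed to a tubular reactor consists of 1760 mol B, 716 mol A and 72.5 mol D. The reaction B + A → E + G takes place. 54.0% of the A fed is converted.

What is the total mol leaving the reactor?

2550 mol

A reacted = 0.54 × 716 = 386.6 mol; ν_A = −1, so ξ = 386.6/1 = 386.6 mol.
Outlet amounts (n = n₀ + ν ξ):
  B: 1760 − 1(386.6) = 1373
  A: 716 − 1(386.6) = 329.4
  E: 0 + 1(386.6) = 386.6
  G: 0 + 1(386.6) = 386.6
  D: 72.5 (inert)
Total out = 1373 + 329.4 + 386.6 + 386.6 + 72.5 = 2548 mol.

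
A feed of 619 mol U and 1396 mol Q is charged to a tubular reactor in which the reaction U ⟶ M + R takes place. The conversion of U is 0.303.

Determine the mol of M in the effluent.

188 mol

U reacted = 0.303 × 619 = 187.6 mol; ν_U = −1, so ξ = 187.6/1 = 187.6 mol.
Outlet amounts (n = n₀ + ν ξ):
  U: 619 − 1(187.6) = 431.4
  M: 0 + 1(187.6) = 187.6
  R: 0 + 1(187.6) = 187.6
  Q: 1396 (inert)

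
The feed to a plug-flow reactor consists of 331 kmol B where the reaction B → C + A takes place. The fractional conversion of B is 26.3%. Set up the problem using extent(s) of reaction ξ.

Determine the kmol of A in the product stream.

B reacted = 0.263 × 331 = 87.05 kmol; ν_B = −1, so ξ = 87.05/1 = 87.05 kmol.
Outlet amounts (n = n₀ + ν ξ):
  B: 331 − 1(87.05) = 243.9
  C: 0 + 1(87.05) = 87.05
  A: 0 + 1(87.05) = 87.05

87.1 kmol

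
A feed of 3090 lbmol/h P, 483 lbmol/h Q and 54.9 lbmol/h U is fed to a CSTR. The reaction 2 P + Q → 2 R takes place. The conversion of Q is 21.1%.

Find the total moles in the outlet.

Q reacted = 0.211 × 483 = 101.9 lbmol/h; ν_Q = −1, so ξ = 101.9/1 = 101.9 lbmol/h.
Outlet amounts (n = n₀ + ν ξ):
  P: 3090 − 2(101.9) = 2886
  Q: 483 − 1(101.9) = 381.1
  R: 0 + 2(101.9) = 203.8
  U: 54.9 (inert)
Total out = 2886 + 381.1 + 203.8 + 54.9 = 3526 lbmol/h.

3530 lbmol/h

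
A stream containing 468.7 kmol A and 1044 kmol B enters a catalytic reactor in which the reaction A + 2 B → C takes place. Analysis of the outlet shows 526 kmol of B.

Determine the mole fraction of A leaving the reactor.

0.211

For B: n = n₀ − 2ξ → 526 = 1044 − 2ξ, giving ξ = 259 kmol.
Outlet amounts (n = n₀ + ν ξ):
  A: 468.7 − 1(259) = 209.7
  B: 1044 − 2(259) = 526
  C: 0 + 1(259) = 259
Total out = 994.7 kmol; y_A = 209.7 / 994.7 = 0.2108.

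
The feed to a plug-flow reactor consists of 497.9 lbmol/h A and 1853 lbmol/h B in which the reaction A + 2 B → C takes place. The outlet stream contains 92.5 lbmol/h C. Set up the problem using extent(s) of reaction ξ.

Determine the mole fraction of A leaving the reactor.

For C: n = n₀ + 1ξ → 92.5 = 0 + 1ξ, giving ξ = 92.5 lbmol/h.
Outlet amounts (n = n₀ + ν ξ):
  A: 497.9 − 1(92.5) = 405.4
  B: 1853 − 2(92.5) = 1668
  C: 0 + 1(92.5) = 92.5
Total out = 2166 lbmol/h; y_A = 405.4 / 2166 = 0.1872.

0.187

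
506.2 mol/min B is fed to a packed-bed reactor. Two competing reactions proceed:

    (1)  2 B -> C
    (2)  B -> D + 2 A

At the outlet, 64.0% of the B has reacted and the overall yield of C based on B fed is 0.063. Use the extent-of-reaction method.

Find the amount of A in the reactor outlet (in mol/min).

Yield of C: 1ξ₁ / 506.2 = 0.063 → ξ₁ = 31.89 mol/min.
Conversion of B: 2ξ₁ + 1ξ₂ = 0.64 × 506.2 = 324 → ξ₂ = 260.2 mol/min.
Outlet amounts (n = n₀ + Σ ν·ξ):
  B: 506.2 − 2(31.89) − 1(260.2) = 182.2
  C: 0 + 1(31.89) = 31.89
  D: 0 + 1(260.2) = 260.2
  A: 0 + 2(260.2) = 520.4

520 mol/min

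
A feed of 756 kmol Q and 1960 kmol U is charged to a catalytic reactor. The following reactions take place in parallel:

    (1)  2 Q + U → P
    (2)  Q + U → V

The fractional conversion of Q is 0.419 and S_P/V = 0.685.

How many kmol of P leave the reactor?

Conversion of Q: Q consumed = 0.419 × 756 = 316.8 kmol = 2ξ₁ + 1ξ₂.
Selectivity: 1ξ₁ / (1ξ₂) = 0.685 → ξ₁ = 0.685 ξ₂.
Substitute: (2·0.685 + 1) ξ₂ = 316.8 → ξ₂ = 133.7 kmol, ξ₁ = 91.55 kmol.
Outlet amounts (n = n₀ + Σ ν·ξ):
  Q: 756 − 2(91.55) − 1(133.7) = 439.2
  U: 1960 − 1(91.55) − 1(133.7) = 1735
  P: 0 + 1(91.55) = 91.55
  V: 0 + 1(133.7) = 133.7

91.6 kmol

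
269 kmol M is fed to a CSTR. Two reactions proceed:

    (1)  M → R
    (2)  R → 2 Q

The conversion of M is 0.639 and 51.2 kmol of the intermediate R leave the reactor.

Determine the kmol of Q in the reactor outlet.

Conversion of M: M consumed = 1ξ₁ = 0.639 × 269 → ξ₁ = 171.9 kmol.
R balance: n_R = 0 + 1ξ₁ − 1ξ₂ = 51.2 → ξ₂ = (1·171.9 − 51.2)/1 = 120.7 kmol.
Outlet amounts (n = n₀ + Σ ν·ξ):
  M: 269 − 1(171.9) = 97.11
  R: 0 + 1(171.9) − 1(120.7) = 51.2
  Q: 0 + 2(120.7) = 241.4

241 kmol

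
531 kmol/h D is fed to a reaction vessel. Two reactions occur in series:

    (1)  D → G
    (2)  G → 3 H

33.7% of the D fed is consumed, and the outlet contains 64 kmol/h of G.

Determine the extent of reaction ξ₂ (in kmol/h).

ξ₂ = 115 kmol/h

Conversion of D: D consumed = 1ξ₁ = 0.337 × 531 → ξ₁ = 178.9 kmol/h.
G balance: n_G = 0 + 1ξ₁ − 1ξ₂ = 64 → ξ₂ = (1·178.9 − 64)/1 = 114.9 kmol/h.
Outlet amounts (n = n₀ + Σ ν·ξ):
  D: 531 − 1(178.9) = 352.1
  G: 0 + 1(178.9) − 1(114.9) = 64
  H: 0 + 3(114.9) = 344.8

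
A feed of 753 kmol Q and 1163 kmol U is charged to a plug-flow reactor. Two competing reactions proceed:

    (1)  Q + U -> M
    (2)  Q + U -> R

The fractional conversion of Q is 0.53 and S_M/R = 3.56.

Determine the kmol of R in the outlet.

Conversion of Q: Q consumed = 0.53 × 753 = 399.1 kmol = 1ξ₁ + 1ξ₂.
Selectivity: 1ξ₁ / (1ξ₂) = 3.56 → ξ₁ = 3.56 ξ₂.
Substitute: (1·3.56 + 1) ξ₂ = 399.1 → ξ₂ = 87.52 kmol, ξ₁ = 311.6 kmol.
Outlet amounts (n = n₀ + Σ ν·ξ):
  Q: 753 − 1(311.6) − 1(87.52) = 353.9
  U: 1163 − 1(311.6) − 1(87.52) = 763.9
  M: 0 + 1(311.6) = 311.6
  R: 0 + 1(87.52) = 87.52

87.5 kmol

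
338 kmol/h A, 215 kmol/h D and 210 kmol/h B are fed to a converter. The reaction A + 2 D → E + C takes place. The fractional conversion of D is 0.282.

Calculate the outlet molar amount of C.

D reacted = 0.282 × 215 = 60.63 kmol/h; ν_D = −2, so ξ = 60.63/2 = 30.31 kmol/h.
Outlet amounts (n = n₀ + ν ξ):
  A: 338 − 1(30.31) = 307.7
  D: 215 − 2(30.31) = 154.4
  E: 0 + 1(30.31) = 30.31
  C: 0 + 1(30.31) = 30.31
  B: 210 (inert)

30.3 kmol/h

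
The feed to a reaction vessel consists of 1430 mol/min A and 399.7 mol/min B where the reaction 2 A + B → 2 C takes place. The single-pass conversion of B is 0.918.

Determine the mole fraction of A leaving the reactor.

0.476

B reacted = 0.918 × 399.7 = 366.9 mol/min; ν_B = −1, so ξ = 366.9/1 = 366.9 mol/min.
Outlet amounts (n = n₀ + ν ξ):
  A: 1430 − 2(366.9) = 696.2
  B: 399.7 − 1(366.9) = 32.78
  C: 0 + 2(366.9) = 733.8
Total out = 1463 mol/min; y_A = 696.2 / 1463 = 0.4759.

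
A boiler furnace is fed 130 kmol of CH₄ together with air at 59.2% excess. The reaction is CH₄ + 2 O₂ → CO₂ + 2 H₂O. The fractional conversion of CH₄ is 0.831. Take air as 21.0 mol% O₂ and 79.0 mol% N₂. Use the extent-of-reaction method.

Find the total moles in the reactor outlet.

2100 kmol

Stoichiometric O₂ = 2 × 130 = 260 kmol; O₂ fed = 260 × 1.592 = 413.9 kmol.
N₂ fed = 413.9 × 79/21 = 1557 kmol.
Fuel reacted = 0.831 × 130 → ξ = 108 kmol.
Outlet (n = n₀ + ν ξ):
  CH₄: 130 − 1(108) = 21.97
  O₂: 413.9 − 2(108) = 197.9
  N₂: 1557 (inert)
  CO₂: 0 + 1(108) = 108
  H₂O: 0 + 2(108) = 216.1
Total out = 21.97 + 197.9 + 1557 + 108 + 216.1 = 2101 kmol.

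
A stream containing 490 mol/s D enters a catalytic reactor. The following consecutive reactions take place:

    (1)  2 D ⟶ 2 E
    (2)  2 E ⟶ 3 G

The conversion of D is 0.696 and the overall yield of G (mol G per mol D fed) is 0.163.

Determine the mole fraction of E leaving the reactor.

0.557

Conversion of D: D consumed = 2ξ₁ = 0.696 × 490 → ξ₁ = 170.5 mol/s.
Yield of G: 3ξ₂ / 490 = 0.163 → ξ₂ = 26.62 mol/s.
Outlet amounts (n = n₀ + Σ ν·ξ):
  D: 490 − 2(170.5) = 149
  E: 0 + 2(170.5) − 2(26.62) = 287.8
  G: 0 + 3(26.62) = 79.87
Total out = 516.6 mol/s; y_E = 287.8 / 516.6 = 0.5571.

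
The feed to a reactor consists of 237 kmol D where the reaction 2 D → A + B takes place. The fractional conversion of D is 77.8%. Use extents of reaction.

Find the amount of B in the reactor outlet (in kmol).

D reacted = 0.778 × 237 = 184.4 kmol; ν_D = −2, so ξ = 184.4/2 = 92.19 kmol.
Outlet amounts (n = n₀ + ν ξ):
  D: 237 − 2(92.19) = 52.61
  A: 0 + 1(92.19) = 92.19
  B: 0 + 1(92.19) = 92.19

92.2 kmol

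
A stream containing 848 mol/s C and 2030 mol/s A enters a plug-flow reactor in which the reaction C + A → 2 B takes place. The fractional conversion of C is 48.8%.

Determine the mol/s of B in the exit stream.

C reacted = 0.488 × 848 = 413.8 mol/s; ν_C = −1, so ξ = 413.8/1 = 413.8 mol/s.
Outlet amounts (n = n₀ + ν ξ):
  C: 848 − 1(413.8) = 434.2
  A: 2030 − 1(413.8) = 1616
  B: 0 + 2(413.8) = 827.6

828 mol/s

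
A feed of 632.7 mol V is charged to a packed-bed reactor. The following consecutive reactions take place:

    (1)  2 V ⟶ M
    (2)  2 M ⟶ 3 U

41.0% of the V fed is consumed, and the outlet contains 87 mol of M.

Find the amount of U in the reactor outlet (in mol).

64.1 mol

Conversion of V: V consumed = 2ξ₁ = 0.41 × 632.7 → ξ₁ = 129.7 mol.
M balance: n_M = 0 + 1ξ₁ − 2ξ₂ = 87 → ξ₂ = (1·129.7 − 87)/2 = 21.35 mol.
Outlet amounts (n = n₀ + Σ ν·ξ):
  V: 632.7 − 2(129.7) = 373.3
  M: 0 + 1(129.7) − 2(21.35) = 87
  U: 0 + 3(21.35) = 64.06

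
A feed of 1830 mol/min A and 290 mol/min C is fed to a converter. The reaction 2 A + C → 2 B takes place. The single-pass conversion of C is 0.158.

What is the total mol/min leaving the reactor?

C reacted = 0.158 × 290 = 45.82 mol/min; ν_C = −1, so ξ = 45.82/1 = 45.82 mol/min.
Outlet amounts (n = n₀ + ν ξ):
  A: 1830 − 2(45.82) = 1738
  C: 290 − 1(45.82) = 244.2
  B: 0 + 2(45.82) = 91.64
Total out = 1738 + 244.2 + 91.64 = 2074 mol/min.

2070 mol/min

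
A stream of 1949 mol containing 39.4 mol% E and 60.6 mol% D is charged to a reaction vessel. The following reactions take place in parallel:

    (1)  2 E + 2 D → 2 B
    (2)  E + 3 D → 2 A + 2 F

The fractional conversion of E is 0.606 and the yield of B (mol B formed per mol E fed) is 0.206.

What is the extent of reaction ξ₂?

Yield of B: 2ξ₁ / 767.9 = 0.206 → ξ₁ = 79.09 mol.
Conversion of E: 2ξ₁ + 1ξ₂ = 0.606 × 767.9 = 465.4 → ξ₂ = 307.2 mol.
Outlet amounts (n = n₀ + Σ ν·ξ):
  E: 767.9 − 2(79.09) − 1(307.2) = 302.6
  D: 1181 − 2(79.09) − 3(307.2) = 101.4
  B: 0 + 2(79.09) = 158.2
  A: 0 + 2(307.2) = 614.3
  F: 0 + 2(307.2) = 614.3

ξ₂ = 307 mol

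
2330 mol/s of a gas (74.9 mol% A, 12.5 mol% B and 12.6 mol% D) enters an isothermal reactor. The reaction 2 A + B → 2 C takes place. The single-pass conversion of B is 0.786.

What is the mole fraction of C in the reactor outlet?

B reacted = 0.786 × 291.2 = 228.9 mol/s; ν_B = −1, so ξ = 228.9/1 = 228.9 mol/s.
Outlet amounts (n = n₀ + ν ξ):
  A: 1745 − 2(228.9) = 1287
  B: 291.2 − 1(228.9) = 62.33
  C: 0 + 2(228.9) = 457.8
  D: 293.6 (inert)
Total out = 2101 mol/s; y_C = 457.8 / 2101 = 0.2179.

0.218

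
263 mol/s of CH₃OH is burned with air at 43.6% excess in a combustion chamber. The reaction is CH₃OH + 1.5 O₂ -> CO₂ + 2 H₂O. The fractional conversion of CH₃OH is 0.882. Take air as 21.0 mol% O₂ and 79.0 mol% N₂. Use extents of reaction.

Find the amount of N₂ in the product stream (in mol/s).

Stoichiometric O₂ = 1.5 × 263 = 394.5 mol/s; O₂ fed = 394.5 × 1.436 = 566.5 mol/s.
N₂ fed = 566.5 × 79/21 = 2131 mol/s.
Fuel reacted = 0.882 × 263 → ξ = 232 mol/s.
Outlet (n = n₀ + ν ξ):
  CH₃OH: 263 − 1(232) = 31.03
  O₂: 566.5 − 1.5(232) = 218.6
  N₂: 2131 (inert)
  CO₂: 0 + 1(232) = 232
  H₂O: 0 + 2(232) = 463.9

2130 mol/s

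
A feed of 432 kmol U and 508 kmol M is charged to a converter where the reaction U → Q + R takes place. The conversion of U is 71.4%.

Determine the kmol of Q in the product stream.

U reacted = 0.714 × 432 = 308.4 kmol; ν_U = −1, so ξ = 308.4/1 = 308.4 kmol.
Outlet amounts (n = n₀ + ν ξ):
  U: 432 − 1(308.4) = 123.6
  Q: 0 + 1(308.4) = 308.4
  R: 0 + 1(308.4) = 308.4
  M: 508 (inert)

308 kmol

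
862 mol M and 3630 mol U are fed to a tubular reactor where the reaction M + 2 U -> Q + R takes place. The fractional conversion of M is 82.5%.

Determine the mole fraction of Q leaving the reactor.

0.188

M reacted = 0.825 × 862 = 711.1 mol; ν_M = −1, so ξ = 711.1/1 = 711.1 mol.
Outlet amounts (n = n₀ + ν ξ):
  M: 862 − 1(711.1) = 150.9
  U: 3630 − 2(711.1) = 2208
  Q: 0 + 1(711.1) = 711.1
  R: 0 + 1(711.1) = 711.1
Total out = 3781 mol; y_Q = 711.1 / 3781 = 0.1881.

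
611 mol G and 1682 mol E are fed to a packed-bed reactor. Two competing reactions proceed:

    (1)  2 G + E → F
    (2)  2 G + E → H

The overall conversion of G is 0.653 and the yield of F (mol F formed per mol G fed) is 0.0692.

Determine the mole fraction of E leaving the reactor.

Yield of F: 1ξ₁ / 611 = 0.0692 → ξ₁ = 42.28 mol.
Conversion of G: 2ξ₁ + 2ξ₂ = 0.653 × 611 = 399 → ξ₂ = 157.2 mol.
Outlet amounts (n = n₀ + Σ ν·ξ):
  G: 611 − 2(42.28) − 2(157.2) = 212
  E: 1682 − 1(42.28) − 1(157.2) = 1483
  F: 0 + 1(42.28) = 42.28
  H: 0 + 1(157.2) = 157.2
Total out = 1894 mol; y_E = 1483 / 1894 = 0.7827.

0.783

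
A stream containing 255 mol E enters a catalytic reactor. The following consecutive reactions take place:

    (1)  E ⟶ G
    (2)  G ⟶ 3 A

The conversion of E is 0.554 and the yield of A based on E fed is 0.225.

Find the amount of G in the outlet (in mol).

Conversion of E: E consumed = 1ξ₁ = 0.554 × 255 → ξ₁ = 141.3 mol.
Yield of A: 3ξ₂ / 255 = 0.225 → ξ₂ = 19.12 mol.
Outlet amounts (n = n₀ + Σ ν·ξ):
  E: 255 − 1(141.3) = 113.7
  G: 0 + 1(141.3) − 1(19.12) = 122.1
  A: 0 + 3(19.12) = 57.38

122 mol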